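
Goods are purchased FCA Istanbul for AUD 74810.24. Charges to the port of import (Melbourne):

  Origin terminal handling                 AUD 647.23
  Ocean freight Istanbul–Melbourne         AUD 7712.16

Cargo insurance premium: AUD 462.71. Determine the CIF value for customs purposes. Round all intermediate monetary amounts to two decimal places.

CIF value: AUD 83632.34

CIF = FCA price + pre-shipment costs + freight + insurance
CIF = 74810.24 + 647.23 + 7712.16 + 462.71 = 83632.34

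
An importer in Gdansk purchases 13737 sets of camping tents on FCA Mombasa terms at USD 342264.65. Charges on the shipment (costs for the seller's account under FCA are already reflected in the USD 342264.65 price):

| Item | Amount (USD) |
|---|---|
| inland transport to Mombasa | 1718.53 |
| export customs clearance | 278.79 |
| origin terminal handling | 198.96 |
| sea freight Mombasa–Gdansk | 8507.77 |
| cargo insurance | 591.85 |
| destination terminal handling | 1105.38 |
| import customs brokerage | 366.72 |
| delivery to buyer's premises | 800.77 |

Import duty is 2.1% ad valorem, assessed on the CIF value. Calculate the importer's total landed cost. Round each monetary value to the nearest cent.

FCA: the seller delivers export-cleared goods to the carrier; the buyer bears costs from that point.
Already in the invoice (seller's account under FCA): inland to port, export clearance — exclude.
CIF value = FCA price + origin terminal + freight + insurance = 342264.65 + 198.96 + 8507.77 + 591.85 = 351563.23
Import duty = 351563.23 × 2.1% = 7382.83
Buyer bears: origin terminal 198.96 + freight 8507.77 + insurance 591.85 + destination terminal 1105.38 + brokerage 366.72 + delivery 800.77 + duty 7382.83 = 18954.28
Landed cost = invoice 342264.65 + 18954.28 = 361218.93

Total landed cost: USD 361218.93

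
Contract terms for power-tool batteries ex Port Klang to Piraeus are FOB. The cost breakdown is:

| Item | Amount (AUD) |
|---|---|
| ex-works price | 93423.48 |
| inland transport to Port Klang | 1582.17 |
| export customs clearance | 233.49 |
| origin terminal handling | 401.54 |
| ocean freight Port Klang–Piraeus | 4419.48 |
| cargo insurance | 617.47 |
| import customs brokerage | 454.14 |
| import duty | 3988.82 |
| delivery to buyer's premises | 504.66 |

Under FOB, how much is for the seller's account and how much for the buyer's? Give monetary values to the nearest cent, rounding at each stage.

Seller: AUD 95640.68; buyer: AUD 9984.57

FOB: the seller bears costs until goods are on board at the origin port; the buyer bears freight, insurance and all costs thereafter.
Seller's account: goods 93423.48 + inland to port 1582.17 + export clearance 233.49 + origin terminal 401.54 = 95640.68
Buyer's account: freight 4419.48 + insurance 617.47 + brokerage 454.14 + duty 3988.82 + delivery 504.66 = 9984.57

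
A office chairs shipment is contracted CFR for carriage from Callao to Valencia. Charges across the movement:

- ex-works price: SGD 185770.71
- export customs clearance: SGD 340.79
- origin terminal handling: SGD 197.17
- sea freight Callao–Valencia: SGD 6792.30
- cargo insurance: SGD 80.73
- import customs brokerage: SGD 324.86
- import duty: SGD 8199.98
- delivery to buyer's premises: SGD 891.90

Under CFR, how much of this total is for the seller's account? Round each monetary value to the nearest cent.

Seller's account: SGD 193100.97

CFR: the seller pays costs through ocean freight to the destination port, but not insurance.
Seller's account: goods 185770.71 + export clearance 340.79 + origin terminal 197.17 + freight 6792.30 = 193100.97
Buyer's account: insurance 80.73 + brokerage 324.86 + duty 8199.98 + delivery 891.90 = 9497.47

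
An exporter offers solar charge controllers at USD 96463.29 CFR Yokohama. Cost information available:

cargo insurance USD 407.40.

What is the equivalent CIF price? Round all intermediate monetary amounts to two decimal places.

From CFR to CIF, the seller additionally bears: insurance.
CIF price = 96463.29 + 407.40 = 96870.69

CIF price: USD 96870.69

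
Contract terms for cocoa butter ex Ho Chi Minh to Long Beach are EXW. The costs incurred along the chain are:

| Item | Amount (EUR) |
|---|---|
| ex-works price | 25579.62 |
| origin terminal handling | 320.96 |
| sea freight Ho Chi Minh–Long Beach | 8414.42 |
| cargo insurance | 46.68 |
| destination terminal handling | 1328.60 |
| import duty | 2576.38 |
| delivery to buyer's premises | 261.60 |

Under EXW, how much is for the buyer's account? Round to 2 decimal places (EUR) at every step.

EXW: the seller makes goods available at their premises; the buyer bears all onward costs.
Seller's account: goods 25579.62 = 25579.62
Buyer's account: origin terminal 320.96 + freight 8414.42 + insurance 46.68 + destination terminal 1328.60 + duty 2576.38 + delivery 261.60 = 12948.64

Buyer's account: EUR 12948.64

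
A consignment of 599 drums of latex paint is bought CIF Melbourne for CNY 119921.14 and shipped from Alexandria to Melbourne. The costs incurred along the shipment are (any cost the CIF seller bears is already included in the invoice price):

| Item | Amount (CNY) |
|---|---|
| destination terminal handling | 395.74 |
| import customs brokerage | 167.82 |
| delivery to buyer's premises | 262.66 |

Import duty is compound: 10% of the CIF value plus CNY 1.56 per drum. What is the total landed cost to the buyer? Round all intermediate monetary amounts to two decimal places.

Total landed cost: CNY 133673.91

CIF: the seller pays costs through ocean freight and marine insurance to the destination port.
The CIF price already equals the CIF value: 119921.14
Ad valorem component: 119921.14 × 10% = 11992.11
Specific component: 599 × 1.56 = 934.44
Import duty = 11992.11 + 934.44 = 12926.55
Buyer bears: destination terminal 395.74 + brokerage 167.82 + delivery 262.66 + duty 12926.55 = 13752.77
Landed cost = invoice 119921.14 + 13752.77 = 133673.91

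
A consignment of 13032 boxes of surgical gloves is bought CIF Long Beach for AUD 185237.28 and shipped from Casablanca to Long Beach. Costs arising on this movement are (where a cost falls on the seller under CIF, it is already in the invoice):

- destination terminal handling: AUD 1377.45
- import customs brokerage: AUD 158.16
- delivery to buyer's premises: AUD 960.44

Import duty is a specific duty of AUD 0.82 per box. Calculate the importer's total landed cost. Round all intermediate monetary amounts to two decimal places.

CIF: the seller pays costs through ocean freight and marine insurance to the destination port.
The CIF price already equals the CIF value: 185237.28
Import duty = 13032 × 0.82 = 10686.24
Buyer bears: destination terminal 1377.45 + brokerage 158.16 + delivery 960.44 + duty 10686.24 = 13182.29
Landed cost = invoice 185237.28 + 13182.29 = 198419.57

Total landed cost: AUD 198419.57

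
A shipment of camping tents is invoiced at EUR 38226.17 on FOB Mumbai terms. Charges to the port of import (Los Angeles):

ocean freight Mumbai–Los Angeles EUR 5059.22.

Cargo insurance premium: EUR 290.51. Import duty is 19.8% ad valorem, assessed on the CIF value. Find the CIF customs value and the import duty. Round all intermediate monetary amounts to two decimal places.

CIF value: EUR 43575.90; import duty: EUR 8628.03

CIF = FOB price + freight + insurance
CIF = 38226.17 + 5059.22 + 290.51 = 43575.90
Import duty = 43575.90 × 19.8% = 8628.03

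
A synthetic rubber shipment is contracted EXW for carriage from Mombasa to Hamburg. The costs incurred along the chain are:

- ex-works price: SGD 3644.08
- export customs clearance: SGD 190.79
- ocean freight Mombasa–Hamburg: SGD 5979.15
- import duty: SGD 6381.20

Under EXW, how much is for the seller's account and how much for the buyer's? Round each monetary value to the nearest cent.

Seller: SGD 3644.08; buyer: SGD 12551.14

EXW: the seller makes goods available at their premises; the buyer bears all onward costs.
Seller's account: goods 3644.08 = 3644.08
Buyer's account: export clearance 190.79 + freight 5979.15 + duty 6381.20 = 12551.14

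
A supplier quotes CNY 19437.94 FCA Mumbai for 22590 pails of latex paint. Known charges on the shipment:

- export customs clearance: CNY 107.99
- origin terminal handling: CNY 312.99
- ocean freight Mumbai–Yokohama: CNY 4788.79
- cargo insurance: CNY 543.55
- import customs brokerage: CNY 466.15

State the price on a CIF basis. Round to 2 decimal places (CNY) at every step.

Not relevant to the conversion: export clearance — on the seller under both FCA and CIF; already in the FCA price and stays in the CIF price. brokerage — on the buyer under both terms; not part of either seller's price.
From FCA to CIF, the seller additionally bears: origin terminal, freight, insurance.
CIF price = 19437.94 + 312.99 + 4788.79 + 543.55 = 25083.27

CIF price: CNY 25083.27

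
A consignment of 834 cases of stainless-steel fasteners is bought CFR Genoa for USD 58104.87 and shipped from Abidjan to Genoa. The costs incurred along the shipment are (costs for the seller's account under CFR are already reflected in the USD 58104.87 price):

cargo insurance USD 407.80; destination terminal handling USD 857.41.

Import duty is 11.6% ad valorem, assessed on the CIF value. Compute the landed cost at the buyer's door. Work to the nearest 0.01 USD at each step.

Total landed cost: USD 66157.55

CFR: the seller pays costs through ocean freight to the destination port, but not insurance.
CIF value = CFR price + insurance = 58104.87 + 407.80 = 58512.67
Import duty = 58512.67 × 11.6% = 6787.47
Buyer bears: insurance 407.80 + destination terminal 857.41 + duty 6787.47 = 8052.68
Landed cost = invoice 58104.87 + 8052.68 = 66157.55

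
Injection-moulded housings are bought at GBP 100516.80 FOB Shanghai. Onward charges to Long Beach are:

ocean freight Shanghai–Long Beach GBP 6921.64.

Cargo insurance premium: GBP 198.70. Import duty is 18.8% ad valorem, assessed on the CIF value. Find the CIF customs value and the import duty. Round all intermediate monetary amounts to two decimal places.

CIF = FOB price + freight + insurance
CIF = 100516.80 + 6921.64 + 198.70 = 107637.14
Import duty = 107637.14 × 18.8% = 20235.78

CIF value: GBP 107637.14; import duty: GBP 20235.78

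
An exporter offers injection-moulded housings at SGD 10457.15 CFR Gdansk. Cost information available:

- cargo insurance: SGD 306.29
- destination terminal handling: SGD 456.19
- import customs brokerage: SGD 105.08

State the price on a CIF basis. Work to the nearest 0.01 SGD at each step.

CIF price: SGD 10763.44

Not relevant to the conversion: brokerage, destination terminal — on the buyer under both terms; not part of either seller's price.
From CFR to CIF, the seller additionally bears: insurance.
CIF price = 10457.15 + 306.29 = 10763.44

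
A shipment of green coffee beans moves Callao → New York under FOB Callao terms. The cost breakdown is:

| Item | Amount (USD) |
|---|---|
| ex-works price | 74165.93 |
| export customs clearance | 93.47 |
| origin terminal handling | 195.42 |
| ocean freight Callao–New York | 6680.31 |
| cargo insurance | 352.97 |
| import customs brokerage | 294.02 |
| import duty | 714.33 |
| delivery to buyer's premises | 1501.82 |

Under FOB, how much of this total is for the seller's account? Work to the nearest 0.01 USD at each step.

Seller's account: USD 74454.82

FOB: the seller bears costs until goods are on board at the origin port; the buyer bears freight, insurance and all costs thereafter.
Seller's account: goods 74165.93 + export clearance 93.47 + origin terminal 195.42 = 74454.82
Buyer's account: freight 6680.31 + insurance 352.97 + brokerage 294.02 + duty 714.33 + delivery 1501.82 = 9543.45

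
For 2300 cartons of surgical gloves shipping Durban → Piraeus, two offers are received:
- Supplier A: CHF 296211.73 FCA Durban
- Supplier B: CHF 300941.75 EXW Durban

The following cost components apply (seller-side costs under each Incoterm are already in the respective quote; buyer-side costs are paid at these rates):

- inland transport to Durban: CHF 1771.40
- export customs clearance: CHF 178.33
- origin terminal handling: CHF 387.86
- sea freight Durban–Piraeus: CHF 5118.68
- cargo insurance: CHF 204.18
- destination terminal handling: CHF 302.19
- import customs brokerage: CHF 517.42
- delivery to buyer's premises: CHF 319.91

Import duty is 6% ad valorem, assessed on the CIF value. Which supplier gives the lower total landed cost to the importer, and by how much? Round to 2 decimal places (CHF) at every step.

Supplier A is cheaper by CHF 7080.53

Supplier A (FCA):
CIF value = FCA price + origin terminal + freight + insurance = 296211.73 + 387.86 + 5118.68 + 204.18 = 301922.45
Import duty = 301922.45 × 6% = 18115.35
Buyer bears (A): 387.86 + 5118.68 + 204.18 + 302.19 + 517.42 + 319.91 = 6850.24
Landed cost (A) = invoice 296211.73 + 6850.24 + duty 18115.35 = 321177.32
Supplier B (EXW):
CIF value = EXW price + inland to port + export clearance + origin terminal + freight + insurance = 300941.75 + 1771.40 + 178.33 + 387.86 + 5118.68 + 204.18 = 308602.20
Import duty = 308602.20 × 6% = 18516.13
Buyer bears (B): 1771.40 + 178.33 + 387.86 + 5118.68 + 204.18 + 302.19 + 517.42 + 319.91 = 8799.97
Landed cost (B) = invoice 300941.75 + 8799.97 + duty 18516.13 = 328257.85
Difference = |321177.32 − 328257.85| = 7080.53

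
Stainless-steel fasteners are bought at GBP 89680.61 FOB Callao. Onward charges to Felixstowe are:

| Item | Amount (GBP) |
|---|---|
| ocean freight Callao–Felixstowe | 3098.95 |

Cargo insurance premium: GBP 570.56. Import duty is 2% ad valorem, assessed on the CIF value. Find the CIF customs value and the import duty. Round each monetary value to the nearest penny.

CIF value: GBP 93350.12; import duty: GBP 1867.00

CIF = FOB price + freight + insurance
CIF = 89680.61 + 3098.95 + 570.56 = 93350.12
Import duty = 93350.12 × 2% = 1867.00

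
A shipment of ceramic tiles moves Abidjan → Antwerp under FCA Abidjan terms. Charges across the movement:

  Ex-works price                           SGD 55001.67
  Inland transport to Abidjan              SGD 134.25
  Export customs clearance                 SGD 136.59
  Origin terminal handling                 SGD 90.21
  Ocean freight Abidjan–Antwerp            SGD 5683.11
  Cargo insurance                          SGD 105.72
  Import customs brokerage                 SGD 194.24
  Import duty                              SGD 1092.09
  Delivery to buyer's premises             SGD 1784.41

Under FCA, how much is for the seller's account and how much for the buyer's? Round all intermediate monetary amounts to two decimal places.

FCA: the seller delivers export-cleared goods to the carrier; the buyer bears costs from that point.
Seller's account: goods 55001.67 + inland to port 134.25 + export clearance 136.59 = 55272.51
Buyer's account: origin terminal 90.21 + freight 5683.11 + insurance 105.72 + brokerage 194.24 + duty 1092.09 + delivery 1784.41 = 8949.78

Seller: SGD 55272.51; buyer: SGD 8949.78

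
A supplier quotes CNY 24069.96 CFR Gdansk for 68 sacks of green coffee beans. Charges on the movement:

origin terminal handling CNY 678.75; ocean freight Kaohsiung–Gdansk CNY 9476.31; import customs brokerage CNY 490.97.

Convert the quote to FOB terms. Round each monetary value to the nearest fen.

Not relevant to the conversion: origin terminal — on the seller under both CFR and FOB; already in the CFR price and stays in the FOB price. brokerage — on the buyer under both terms; not part of either seller's price.
From CFR to FOB, the seller no longer bears: freight.
FOB price = 24069.96 − 9476.31 = 14593.65

FOB price: CNY 14593.65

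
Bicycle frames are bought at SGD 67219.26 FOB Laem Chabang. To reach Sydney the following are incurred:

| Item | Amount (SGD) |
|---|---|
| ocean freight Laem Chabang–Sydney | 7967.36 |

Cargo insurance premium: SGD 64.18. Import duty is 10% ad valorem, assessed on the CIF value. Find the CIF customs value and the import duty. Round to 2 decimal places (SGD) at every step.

CIF value: SGD 75250.80; import duty: SGD 7525.08

CIF = FOB price + freight + insurance
CIF = 67219.26 + 7967.36 + 64.18 = 75250.80
Import duty = 75250.80 × 10% = 7525.08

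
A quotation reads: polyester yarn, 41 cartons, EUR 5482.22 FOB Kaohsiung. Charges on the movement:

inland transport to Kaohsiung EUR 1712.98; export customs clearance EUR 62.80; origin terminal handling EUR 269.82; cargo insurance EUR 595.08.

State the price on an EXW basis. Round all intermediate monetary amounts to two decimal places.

EXW price: EUR 3436.62

Not relevant to the conversion: insurance — on the buyer under both terms; not part of either seller's price.
From FOB to EXW, the seller no longer bears: inland to port, export clearance, origin terminal.
EXW price = 5482.22 − 1712.98 − 62.80 − 269.82 = 3436.62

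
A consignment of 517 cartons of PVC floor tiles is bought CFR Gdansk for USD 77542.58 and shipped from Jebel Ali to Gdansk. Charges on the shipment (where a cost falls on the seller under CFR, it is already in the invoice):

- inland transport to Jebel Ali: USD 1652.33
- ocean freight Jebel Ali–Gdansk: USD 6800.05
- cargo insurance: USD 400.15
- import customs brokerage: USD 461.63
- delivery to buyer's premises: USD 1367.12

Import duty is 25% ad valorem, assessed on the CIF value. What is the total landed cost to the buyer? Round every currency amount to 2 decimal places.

CFR: the seller pays costs through ocean freight to the destination port, but not insurance.
Already in the invoice (seller's account under CFR): inland to port, freight — exclude.
CIF value = CFR price + insurance = 77542.58 + 400.15 = 77942.73
Import duty = 77942.73 × 25% = 19485.68
Buyer bears: insurance 400.15 + brokerage 461.63 + delivery 1367.12 + duty 19485.68 = 21714.58
Landed cost = invoice 77542.58 + 21714.58 = 99257.16

Total landed cost: USD 99257.16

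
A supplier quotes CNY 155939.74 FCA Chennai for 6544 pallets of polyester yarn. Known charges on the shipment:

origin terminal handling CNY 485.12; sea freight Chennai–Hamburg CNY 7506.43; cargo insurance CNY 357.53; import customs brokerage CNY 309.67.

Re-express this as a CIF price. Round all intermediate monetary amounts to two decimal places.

Not relevant to the conversion: brokerage — on the buyer under both terms; not part of either seller's price.
From FCA to CIF, the seller additionally bears: origin terminal, freight, insurance.
CIF price = 155939.74 + 485.12 + 7506.43 + 357.53 = 164288.82

CIF price: CNY 164288.82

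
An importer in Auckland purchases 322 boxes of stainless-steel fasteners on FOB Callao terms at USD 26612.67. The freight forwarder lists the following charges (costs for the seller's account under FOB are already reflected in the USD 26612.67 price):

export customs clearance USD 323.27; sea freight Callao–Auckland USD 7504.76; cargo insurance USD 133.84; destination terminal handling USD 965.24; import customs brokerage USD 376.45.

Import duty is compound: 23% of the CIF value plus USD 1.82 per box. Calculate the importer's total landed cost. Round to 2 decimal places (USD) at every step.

FOB: the seller bears costs until goods are on board at the origin port; the buyer bears freight, insurance and all costs thereafter.
Already in the invoice (seller's account under FOB): export clearance — exclude.
CIF value = FOB price + freight + insurance = 26612.67 + 7504.76 + 133.84 = 34251.27
Ad valorem component: 34251.27 × 23% = 7877.79
Specific component: 322 × 1.82 = 586.04
Import duty = 7877.79 + 586.04 = 8463.83
Buyer bears: freight 7504.76 + insurance 133.84 + destination terminal 965.24 + brokerage 376.45 + duty 8463.83 = 17444.12
Landed cost = invoice 26612.67 + 17444.12 = 44056.79

Total landed cost: USD 44056.79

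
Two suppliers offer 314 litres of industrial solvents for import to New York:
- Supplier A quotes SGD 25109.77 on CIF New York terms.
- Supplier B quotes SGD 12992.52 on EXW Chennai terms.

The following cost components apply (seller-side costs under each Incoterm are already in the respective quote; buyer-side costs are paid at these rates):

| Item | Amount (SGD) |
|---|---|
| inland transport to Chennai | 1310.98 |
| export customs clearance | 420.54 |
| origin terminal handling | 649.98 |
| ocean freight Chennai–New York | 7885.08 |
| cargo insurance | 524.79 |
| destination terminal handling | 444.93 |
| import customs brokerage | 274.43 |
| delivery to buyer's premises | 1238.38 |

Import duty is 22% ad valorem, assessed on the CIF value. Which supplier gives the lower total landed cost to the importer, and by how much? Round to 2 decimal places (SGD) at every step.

Supplier A (CIF):
The CIF price already equals the CIF value: 25109.77
Import duty = 25109.77 × 22% = 5524.15
Buyer bears (A): 444.93 + 274.43 + 1238.38 = 1957.74
Landed cost (A) = invoice 25109.77 + 1957.74 + duty 5524.15 = 32591.66
Supplier B (EXW):
CIF value = EXW price + inland to port + export clearance + origin terminal + freight + insurance = 12992.52 + 1310.98 + 420.54 + 649.98 + 7885.08 + 524.79 = 23783.89
Import duty = 23783.89 × 22% = 5232.46
Buyer bears (B): 1310.98 + 420.54 + 649.98 + 7885.08 + 524.79 + 444.93 + 274.43 + 1238.38 = 12749.11
Landed cost (B) = invoice 12992.52 + 12749.11 + duty 5232.46 = 30974.09
Difference = |32591.66 − 30974.09| = 1617.57

Supplier B is cheaper by SGD 1617.57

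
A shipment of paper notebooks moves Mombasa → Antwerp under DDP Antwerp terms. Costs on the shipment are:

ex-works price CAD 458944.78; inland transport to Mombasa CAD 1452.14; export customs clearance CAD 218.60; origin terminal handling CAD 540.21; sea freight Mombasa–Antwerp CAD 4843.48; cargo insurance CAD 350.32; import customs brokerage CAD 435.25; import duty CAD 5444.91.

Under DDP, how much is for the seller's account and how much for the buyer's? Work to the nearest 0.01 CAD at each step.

Seller: CAD 472229.69; buyer: CAD 0.00

DDP: the seller bears all costs including import duty.
Seller's account: goods 458944.78 + inland to port 1452.14 + export clearance 218.60 + origin terminal 540.21 + freight 4843.48 + insurance 350.32 + brokerage 435.25 + duty 5444.91 = 472229.69
Buyer's account: 0.00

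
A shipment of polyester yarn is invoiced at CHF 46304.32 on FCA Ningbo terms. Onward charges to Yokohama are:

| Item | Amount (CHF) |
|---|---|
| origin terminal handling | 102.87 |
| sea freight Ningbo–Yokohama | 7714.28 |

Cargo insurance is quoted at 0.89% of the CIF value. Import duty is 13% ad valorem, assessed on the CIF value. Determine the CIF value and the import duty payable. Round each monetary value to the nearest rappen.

Let C be the CIF value. C = FCA price + pre-shipment costs + freight + 0.89% × C
C − 0.89% × C = 46304.32 + 102.87 + 7714.28
0.9911 × C = 54121.47
C = 54121.47 / 0.9911 = 54607.48
Insurance premium = 0.89% × 54607.48 = 486.01
Import duty = 54607.48 × 13% = 7098.97

CIF value: CHF 54607.48; import duty: CHF 7098.97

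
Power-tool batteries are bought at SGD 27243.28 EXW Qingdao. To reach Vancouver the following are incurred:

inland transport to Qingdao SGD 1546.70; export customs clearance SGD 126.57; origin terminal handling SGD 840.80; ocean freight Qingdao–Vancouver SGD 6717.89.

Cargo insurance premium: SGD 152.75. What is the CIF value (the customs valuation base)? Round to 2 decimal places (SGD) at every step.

CIF = EXW price + pre-shipment costs + freight + insurance
CIF = 27243.28 + 1546.70 + 126.57 + 840.80 + 6717.89 + 152.75 = 36627.99

CIF value: SGD 36627.99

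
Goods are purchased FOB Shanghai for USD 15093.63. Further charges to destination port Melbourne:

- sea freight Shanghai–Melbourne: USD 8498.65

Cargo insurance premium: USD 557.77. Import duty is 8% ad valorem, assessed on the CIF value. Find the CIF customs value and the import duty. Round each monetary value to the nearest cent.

CIF = FOB price + freight + insurance
CIF = 15093.63 + 8498.65 + 557.77 = 24150.05
Import duty = 24150.05 × 8% = 1932.00

CIF value: USD 24150.05; import duty: USD 1932.00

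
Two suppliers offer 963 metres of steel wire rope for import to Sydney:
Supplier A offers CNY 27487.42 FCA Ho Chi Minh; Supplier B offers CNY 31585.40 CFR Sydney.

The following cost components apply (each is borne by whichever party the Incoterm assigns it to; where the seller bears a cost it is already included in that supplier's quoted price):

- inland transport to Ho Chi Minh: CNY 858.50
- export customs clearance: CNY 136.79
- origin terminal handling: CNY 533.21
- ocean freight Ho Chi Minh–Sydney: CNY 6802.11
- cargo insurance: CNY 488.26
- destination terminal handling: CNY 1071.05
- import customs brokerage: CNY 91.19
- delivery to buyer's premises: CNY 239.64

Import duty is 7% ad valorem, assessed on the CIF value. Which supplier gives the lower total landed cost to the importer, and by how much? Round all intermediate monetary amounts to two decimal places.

Supplier B is cheaper by CNY 3463.95

Supplier A (FCA):
CIF value = FCA price + origin terminal + freight + insurance = 27487.42 + 533.21 + 6802.11 + 488.26 = 35311.00
Import duty = 35311.00 × 7% = 2471.77
Buyer bears (A): 533.21 + 6802.11 + 488.26 + 1071.05 + 91.19 + 239.64 = 9225.46
Landed cost (A) = invoice 27487.42 + 9225.46 + duty 2471.77 = 39184.65
Supplier B (CFR):
CIF value = CFR price + insurance = 31585.40 + 488.26 = 32073.66
Import duty = 32073.66 × 7% = 2245.16
Buyer bears (B): 488.26 + 1071.05 + 91.19 + 239.64 = 1890.14
Landed cost (B) = invoice 31585.40 + 1890.14 + duty 2245.16 = 35720.70
Difference = |39184.65 − 35720.70| = 3463.95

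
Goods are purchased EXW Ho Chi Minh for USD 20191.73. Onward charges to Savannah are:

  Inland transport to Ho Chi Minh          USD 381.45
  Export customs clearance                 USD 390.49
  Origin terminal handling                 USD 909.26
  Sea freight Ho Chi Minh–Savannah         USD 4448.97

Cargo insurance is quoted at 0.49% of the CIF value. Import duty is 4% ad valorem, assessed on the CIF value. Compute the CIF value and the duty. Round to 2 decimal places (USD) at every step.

Let C be the CIF value. C = EXW price + pre-shipment costs + freight + 0.49% × C
C − 0.49% × C = 20191.73 + 381.45 + 390.49 + 909.26 + 4448.97
0.9951 × C = 26321.90
C = 26321.90 / 0.9951 = 26451.51
Insurance premium = 0.49% × 26451.51 = 129.61
Import duty = 26451.51 × 4% = 1058.06

CIF value: USD 26451.51; import duty: USD 1058.06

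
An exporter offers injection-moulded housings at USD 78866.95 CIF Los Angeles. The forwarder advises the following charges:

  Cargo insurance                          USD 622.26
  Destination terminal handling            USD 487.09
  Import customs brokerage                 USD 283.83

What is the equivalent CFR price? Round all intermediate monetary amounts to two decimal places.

Not relevant to the conversion: destination terminal, brokerage — on the buyer under both terms; not part of either seller's price.
From CIF to CFR, the seller no longer bears: insurance.
CFR price = 78866.95 − 622.26 = 78244.69

CFR price: USD 78244.69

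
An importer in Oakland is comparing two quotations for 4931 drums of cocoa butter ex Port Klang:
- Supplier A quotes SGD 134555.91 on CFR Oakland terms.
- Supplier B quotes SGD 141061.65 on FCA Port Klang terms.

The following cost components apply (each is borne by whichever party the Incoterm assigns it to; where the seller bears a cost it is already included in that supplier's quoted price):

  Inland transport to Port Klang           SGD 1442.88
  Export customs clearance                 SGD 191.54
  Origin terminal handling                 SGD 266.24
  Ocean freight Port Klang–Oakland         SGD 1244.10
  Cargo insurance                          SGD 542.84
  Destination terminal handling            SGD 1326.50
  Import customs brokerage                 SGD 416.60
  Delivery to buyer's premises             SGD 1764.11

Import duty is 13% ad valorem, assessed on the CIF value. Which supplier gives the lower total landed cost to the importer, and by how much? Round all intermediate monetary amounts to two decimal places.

Supplier A is cheaper by SGD 9058.17

Supplier A (CFR):
CIF value = CFR price + insurance = 134555.91 + 542.84 = 135098.75
Import duty = 135098.75 × 13% = 17562.84
Buyer bears (A): 542.84 + 1326.50 + 416.60 + 1764.11 = 4050.05
Landed cost (A) = invoice 134555.91 + 4050.05 + duty 17562.84 = 156168.80
Supplier B (FCA):
CIF value = FCA price + origin terminal + freight + insurance = 141061.65 + 266.24 + 1244.10 + 542.84 = 143114.83
Import duty = 143114.83 × 13% = 18604.93
Buyer bears (B): 266.24 + 1244.10 + 542.84 + 1326.50 + 416.60 + 1764.11 = 5560.39
Landed cost (B) = invoice 141061.65 + 5560.39 + duty 18604.93 = 165226.97
Difference = |156168.80 − 165226.97| = 9058.17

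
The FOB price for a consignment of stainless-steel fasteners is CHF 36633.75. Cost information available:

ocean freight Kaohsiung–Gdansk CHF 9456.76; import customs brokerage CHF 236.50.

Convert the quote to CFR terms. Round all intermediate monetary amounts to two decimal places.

CFR price: CHF 46090.51

Not relevant to the conversion: brokerage — on the buyer under both terms; not part of either seller's price.
From FOB to CFR, the seller additionally bears: freight.
CFR price = 36633.75 + 9456.76 = 46090.51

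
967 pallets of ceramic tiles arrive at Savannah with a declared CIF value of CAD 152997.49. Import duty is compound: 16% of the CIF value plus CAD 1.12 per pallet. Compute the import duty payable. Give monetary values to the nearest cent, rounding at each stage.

Ad valorem component: 152997.49 × 16% = 24479.60
Specific component: 967 × 1.12 = 1083.04
Import duty = 24479.60 + 1083.04 = 25562.64

Import duty: CAD 25562.64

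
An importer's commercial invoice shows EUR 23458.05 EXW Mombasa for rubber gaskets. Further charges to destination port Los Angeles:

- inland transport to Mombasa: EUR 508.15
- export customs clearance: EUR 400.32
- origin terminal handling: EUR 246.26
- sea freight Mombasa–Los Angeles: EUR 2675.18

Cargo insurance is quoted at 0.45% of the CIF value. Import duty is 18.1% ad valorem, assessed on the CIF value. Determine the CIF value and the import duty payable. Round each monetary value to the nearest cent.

Let C be the CIF value. C = EXW price + pre-shipment costs + freight + 0.45% × C
C − 0.45% × C = 23458.05 + 508.15 + 400.32 + 246.26 + 2675.18
0.9955 × C = 27287.96
C = 27287.96 / 0.9955 = 27411.31
Insurance premium = 0.45% × 27411.31 = 123.35
Import duty = 27411.31 × 18.1% = 4961.45

CIF value: EUR 27411.31; import duty: EUR 4961.45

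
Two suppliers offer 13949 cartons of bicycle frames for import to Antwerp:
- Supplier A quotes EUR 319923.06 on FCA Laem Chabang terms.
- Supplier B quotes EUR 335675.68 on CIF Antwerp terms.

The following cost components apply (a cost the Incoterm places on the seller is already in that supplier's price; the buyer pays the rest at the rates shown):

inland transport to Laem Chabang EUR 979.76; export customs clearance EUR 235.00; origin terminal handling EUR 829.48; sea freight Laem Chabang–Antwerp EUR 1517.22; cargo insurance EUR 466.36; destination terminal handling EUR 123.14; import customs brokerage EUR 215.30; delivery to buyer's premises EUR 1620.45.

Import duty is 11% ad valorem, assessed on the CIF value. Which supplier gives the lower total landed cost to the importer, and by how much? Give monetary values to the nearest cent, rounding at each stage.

Supplier A (FCA):
CIF value = FCA price + origin terminal + freight + insurance = 319923.06 + 829.48 + 1517.22 + 466.36 = 322736.12
Import duty = 322736.12 × 11% = 35500.97
Buyer bears (A): 829.48 + 1517.22 + 466.36 + 123.14 + 215.30 + 1620.45 = 4771.95
Landed cost (A) = invoice 319923.06 + 4771.95 + duty 35500.97 = 360195.98
Supplier B (CIF):
The CIF price already equals the CIF value: 335675.68
Import duty = 335675.68 × 11% = 36924.32
Buyer bears (B): 123.14 + 215.30 + 1620.45 = 1958.89
Landed cost (B) = invoice 335675.68 + 1958.89 + duty 36924.32 = 374558.89
Difference = |360195.98 − 374558.89| = 14362.91

Supplier A is cheaper by EUR 14362.91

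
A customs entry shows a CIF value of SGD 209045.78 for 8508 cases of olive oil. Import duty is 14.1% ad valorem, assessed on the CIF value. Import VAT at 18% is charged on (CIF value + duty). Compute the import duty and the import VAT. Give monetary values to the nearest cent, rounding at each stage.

Import duty = 209045.78 × 14.1% = 29475.45
VAT base = CIF + duty = 209045.78 + 29475.45 = 238521.23
Import VAT = 238521.23 × 18% = 42933.82

Import duty: SGD 29475.45; import VAT: SGD 42933.82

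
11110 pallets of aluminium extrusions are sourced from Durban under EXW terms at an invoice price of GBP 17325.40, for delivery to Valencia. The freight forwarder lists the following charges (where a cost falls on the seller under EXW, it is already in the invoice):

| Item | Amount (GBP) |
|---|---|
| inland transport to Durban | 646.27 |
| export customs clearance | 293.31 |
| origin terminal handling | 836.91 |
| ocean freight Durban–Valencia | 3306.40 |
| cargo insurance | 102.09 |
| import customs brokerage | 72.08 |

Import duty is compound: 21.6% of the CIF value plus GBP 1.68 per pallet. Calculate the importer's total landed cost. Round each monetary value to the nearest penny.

EXW: the seller makes goods available at their premises; the buyer bears all onward costs.
CIF value = EXW price + inland to port + export clearance + origin terminal + freight + insurance = 17325.40 + 646.27 + 293.31 + 836.91 + 3306.40 + 102.09 = 22510.38
Ad valorem component: 22510.38 × 21.6% = 4862.24
Specific component: 11110 × 1.68 = 18664.80
Import duty = 4862.24 + 18664.80 = 23527.04
Buyer bears: inland to port 646.27 + export clearance 293.31 + origin terminal 836.91 + freight 3306.40 + insurance 102.09 + brokerage 72.08 + duty 23527.04 = 28784.10
Landed cost = invoice 17325.40 + 28784.10 = 46109.50

Total landed cost: GBP 46109.50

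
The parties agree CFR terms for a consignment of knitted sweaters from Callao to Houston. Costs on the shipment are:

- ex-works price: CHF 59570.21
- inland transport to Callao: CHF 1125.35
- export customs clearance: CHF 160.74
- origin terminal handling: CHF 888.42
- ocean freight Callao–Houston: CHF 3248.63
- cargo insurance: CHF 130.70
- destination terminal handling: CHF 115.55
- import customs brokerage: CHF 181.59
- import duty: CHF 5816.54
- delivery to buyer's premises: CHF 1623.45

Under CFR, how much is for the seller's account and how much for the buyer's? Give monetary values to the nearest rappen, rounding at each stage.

CFR: the seller pays costs through ocean freight to the destination port, but not insurance.
Seller's account: goods 59570.21 + inland to port 1125.35 + export clearance 160.74 + origin terminal 888.42 + freight 3248.63 = 64993.35
Buyer's account: insurance 130.70 + destination terminal 115.55 + brokerage 181.59 + duty 5816.54 + delivery 1623.45 = 7867.83

Seller: CHF 64993.35; buyer: CHF 7867.83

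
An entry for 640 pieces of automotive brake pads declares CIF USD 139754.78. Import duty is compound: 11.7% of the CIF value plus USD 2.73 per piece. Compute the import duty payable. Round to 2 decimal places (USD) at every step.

Import duty: USD 18098.51

Ad valorem component: 139754.78 × 11.7% = 16351.31
Specific component: 640 × 2.73 = 1747.20
Import duty = 16351.31 + 1747.20 = 18098.51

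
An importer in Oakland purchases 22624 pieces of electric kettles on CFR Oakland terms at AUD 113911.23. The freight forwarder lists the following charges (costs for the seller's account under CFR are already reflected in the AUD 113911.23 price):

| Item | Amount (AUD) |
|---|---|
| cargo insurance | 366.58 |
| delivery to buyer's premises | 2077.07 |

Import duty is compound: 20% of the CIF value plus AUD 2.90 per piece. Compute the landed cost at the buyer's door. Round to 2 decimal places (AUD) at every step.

Total landed cost: AUD 204820.04

CFR: the seller pays costs through ocean freight to the destination port, but not insurance.
CIF value = CFR price + insurance = 113911.23 + 366.58 = 114277.81
Ad valorem component: 114277.81 × 20% = 22855.56
Specific component: 22624 × 2.90 = 65609.60
Import duty = 22855.56 + 65609.60 = 88465.16
Buyer bears: insurance 366.58 + delivery 2077.07 + duty 88465.16 = 90908.81
Landed cost = invoice 113911.23 + 90908.81 = 204820.04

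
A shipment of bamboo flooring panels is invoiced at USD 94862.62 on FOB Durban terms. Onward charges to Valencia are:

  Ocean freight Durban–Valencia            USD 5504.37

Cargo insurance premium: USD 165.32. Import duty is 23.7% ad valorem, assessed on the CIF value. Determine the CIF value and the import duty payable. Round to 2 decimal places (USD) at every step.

CIF = FOB price + freight + insurance
CIF = 94862.62 + 5504.37 + 165.32 = 100532.31
Import duty = 100532.31 × 23.7% = 23826.16

CIF value: USD 100532.31; import duty: USD 23826.16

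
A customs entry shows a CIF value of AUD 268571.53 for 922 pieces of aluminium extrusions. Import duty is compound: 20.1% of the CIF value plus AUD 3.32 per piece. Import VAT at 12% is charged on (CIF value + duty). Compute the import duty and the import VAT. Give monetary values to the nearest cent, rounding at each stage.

Ad valorem component: 268571.53 × 20.1% = 53982.88
Specific component: 922 × 3.32 = 3061.04
Import duty = 53982.88 + 3061.04 = 57043.92
VAT base = CIF + duty = 268571.53 + 57043.92 = 325615.45
Import VAT = 325615.45 × 12% = 39073.85

Import duty: AUD 57043.92; import VAT: AUD 39073.85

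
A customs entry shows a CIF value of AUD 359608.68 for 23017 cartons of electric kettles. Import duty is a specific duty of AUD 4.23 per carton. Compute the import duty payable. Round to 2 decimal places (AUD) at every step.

Import duty = 23017 × 4.23 = 97361.91

Import duty: AUD 97361.91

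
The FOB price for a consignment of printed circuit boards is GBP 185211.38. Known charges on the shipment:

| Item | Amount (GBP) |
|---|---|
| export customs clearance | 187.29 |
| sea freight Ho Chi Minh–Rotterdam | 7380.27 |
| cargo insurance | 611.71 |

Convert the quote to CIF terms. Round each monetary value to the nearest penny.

Not relevant to the conversion: export clearance — on the seller under both FOB and CIF; already in the FOB price and stays in the CIF price.
From FOB to CIF, the seller additionally bears: freight, insurance.
CIF price = 185211.38 + 7380.27 + 611.71 = 193203.36

CIF price: GBP 193203.36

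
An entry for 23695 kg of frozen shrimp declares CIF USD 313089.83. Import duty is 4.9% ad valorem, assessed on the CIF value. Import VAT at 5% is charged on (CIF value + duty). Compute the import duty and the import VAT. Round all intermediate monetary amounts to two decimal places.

Import duty: USD 15341.40; import VAT: USD 16421.56

Import duty = 313089.83 × 4.9% = 15341.40
VAT base = CIF + duty = 313089.83 + 15341.40 = 328431.23
Import VAT = 328431.23 × 5% = 16421.56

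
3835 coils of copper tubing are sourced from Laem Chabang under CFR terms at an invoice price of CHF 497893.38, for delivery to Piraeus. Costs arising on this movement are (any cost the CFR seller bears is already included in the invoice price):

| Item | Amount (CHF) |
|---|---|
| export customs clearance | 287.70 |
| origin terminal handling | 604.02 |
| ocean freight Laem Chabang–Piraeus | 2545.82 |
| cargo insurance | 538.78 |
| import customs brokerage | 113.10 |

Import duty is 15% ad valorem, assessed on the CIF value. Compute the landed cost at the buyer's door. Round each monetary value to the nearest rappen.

Total landed cost: CHF 573310.08

CFR: the seller pays costs through ocean freight to the destination port, but not insurance.
Already in the invoice (seller's account under CFR): export clearance, origin terminal, freight — exclude.
CIF value = CFR price + insurance = 497893.38 + 538.78 = 498432.16
Import duty = 498432.16 × 15% = 74764.82
Buyer bears: insurance 538.78 + brokerage 113.10 + duty 74764.82 = 75416.70
Landed cost = invoice 497893.38 + 75416.70 = 573310.08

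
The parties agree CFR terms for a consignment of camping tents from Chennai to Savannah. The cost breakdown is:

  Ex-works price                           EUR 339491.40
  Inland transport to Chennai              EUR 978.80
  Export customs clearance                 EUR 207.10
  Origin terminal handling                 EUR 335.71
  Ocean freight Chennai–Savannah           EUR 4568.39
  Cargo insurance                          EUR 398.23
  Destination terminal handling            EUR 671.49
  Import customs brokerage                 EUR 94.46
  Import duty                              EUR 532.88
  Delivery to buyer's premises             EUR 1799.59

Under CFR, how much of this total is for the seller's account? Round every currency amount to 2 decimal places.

CFR: the seller pays costs through ocean freight to the destination port, but not insurance.
Seller's account: goods 339491.40 + inland to port 978.80 + export clearance 207.10 + origin terminal 335.71 + freight 4568.39 = 345581.40
Buyer's account: insurance 398.23 + destination terminal 671.49 + brokerage 94.46 + duty 532.88 + delivery 1799.59 = 3496.65

Seller's account: EUR 345581.40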